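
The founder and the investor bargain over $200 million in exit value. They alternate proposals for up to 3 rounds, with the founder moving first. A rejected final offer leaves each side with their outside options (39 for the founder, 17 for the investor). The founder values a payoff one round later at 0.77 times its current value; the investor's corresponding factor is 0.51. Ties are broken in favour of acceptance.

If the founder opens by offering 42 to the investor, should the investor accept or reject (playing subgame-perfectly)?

Round 3 (the founder proposes): the investor gets 17 if talks fail, so the founder offers 17 and keeps 183.
Round 2 (the investor proposes): the founder can get 183 next round, worth 0.77 × 183 = 140.91 now. The investor offers 140.91 and keeps 200 − 140.91 = 59.09.
So by rejecting in round 1, the investor gets 59.09 next round, worth 0.51 × 59.09 = 30.1359 now.
Offer 42 ≥ 30.1359, so the investor accepts.

Accept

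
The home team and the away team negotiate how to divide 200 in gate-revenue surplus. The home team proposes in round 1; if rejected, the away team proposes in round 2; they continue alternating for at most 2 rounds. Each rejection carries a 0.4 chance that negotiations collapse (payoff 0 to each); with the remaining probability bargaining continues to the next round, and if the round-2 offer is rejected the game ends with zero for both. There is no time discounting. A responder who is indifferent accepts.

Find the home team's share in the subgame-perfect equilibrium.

By backward induction:
Round 2 (the away team proposes): rejection yields 0 for the home team; the away team offers 0 and keeps 200.
Round 1 (the home team proposes): rejecting gives the away team an expected 0.6 × 200 = 120; the home team offers that and keeps 80.

80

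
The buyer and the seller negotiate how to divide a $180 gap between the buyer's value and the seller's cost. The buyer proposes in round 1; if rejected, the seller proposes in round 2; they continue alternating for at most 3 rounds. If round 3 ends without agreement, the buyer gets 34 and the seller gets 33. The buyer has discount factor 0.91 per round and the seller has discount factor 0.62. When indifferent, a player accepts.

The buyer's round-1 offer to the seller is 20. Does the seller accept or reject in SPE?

Work out the seller's continuation value if the offer is rejected.
Round 3 (the buyer proposes): the seller gets 33 if talks fail, so the buyer offers 33 and keeps 147.
Round 2 (the seller proposes): the buyer can get 147 next round, worth 0.91 × 147 = 133.77 now; the seller offers that and keeps 46.23.
So by rejecting in round 1, the seller gets 46.23 next round, worth 0.62 × 46.23 = 28.6626 now.
Offer 20 < 28.6626, so the seller rejects.

Reject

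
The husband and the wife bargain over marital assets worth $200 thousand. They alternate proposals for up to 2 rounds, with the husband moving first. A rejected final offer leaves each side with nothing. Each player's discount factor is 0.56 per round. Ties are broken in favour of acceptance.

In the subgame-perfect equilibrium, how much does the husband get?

Work backward from the last round.
Round 2 (the wife proposes): rejection yields 0 for the husband; the wife offers 0 and keeps 200.
Round 1 (the husband proposes): the wife can get 200 next round, worth 0.56 × 200 = 112 now, so the husband offers 112, keeping 88.

88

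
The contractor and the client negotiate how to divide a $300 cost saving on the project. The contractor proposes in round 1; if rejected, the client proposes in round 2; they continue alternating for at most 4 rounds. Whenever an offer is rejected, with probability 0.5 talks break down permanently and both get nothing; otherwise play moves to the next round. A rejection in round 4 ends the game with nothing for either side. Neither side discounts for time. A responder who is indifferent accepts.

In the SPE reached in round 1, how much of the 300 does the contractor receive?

187.5

Round 4 (the client proposes): the contractor will accept anything ≥ 0, so the client offers 0 and keeps 300.
Round 3 (the contractor proposes): rejecting gives the client an expected 0.5 × 300 = 150; the contractor offers that and keeps 150.
Round 2 (the client proposes): rejecting gives the contractor an expected 0.5 × 150 = 75; the client offers that and keeps 225.
Round 1 (the contractor proposes): rejecting gives the client an expected 0.5 × 225 = 112.5, so the contractor offers 112.5, keeping 187.5.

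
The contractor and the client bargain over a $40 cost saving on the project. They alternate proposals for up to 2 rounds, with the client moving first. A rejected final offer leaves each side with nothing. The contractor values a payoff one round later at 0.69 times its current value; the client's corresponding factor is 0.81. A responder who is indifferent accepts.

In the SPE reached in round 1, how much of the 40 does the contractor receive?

27.6

Solve by backward induction from round 2.
Round 2 (the contractor proposes): rejection yields 0 for the client; the contractor offers 0 and keeps 40.
Round 1 (the client proposes): the contractor can get 40 next round, worth 0.69 × 40 = 27.6 now. The client offers 27.6 and keeps 40 − 27.6 = 12.4.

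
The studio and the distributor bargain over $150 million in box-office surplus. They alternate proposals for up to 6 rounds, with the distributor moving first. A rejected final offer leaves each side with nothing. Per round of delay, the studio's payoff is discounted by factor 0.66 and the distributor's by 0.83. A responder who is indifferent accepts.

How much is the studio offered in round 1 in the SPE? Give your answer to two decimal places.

Round 6 (the studio proposes): the distributor will accept anything ≥ 0, so the studio offers 0 and keeps 150.
Round 5 (the distributor proposes): the studio can get 150 next round, worth 0.66 × 150 = 99 now, so the distributor offers 99, keeping 51.
Round 4 (the studio proposes): the distributor can get 51 next round, worth 0.83 × 51 = 42.33 now. The studio offers 42.33 and keeps 150 − 42.33 = 107.67.
Round 3 (the distributor proposes): the studio can get 107.67 next round, worth 0.66 × 107.67 = 71.0622 now, so the distributor offers 71.0622, keeping 78.9378.
Round 2 (the studio proposes): the distributor can get 78.9378 next round, worth 0.83 × 78.9378 = 65.518374 now. The studio offers 65.518374 and keeps 150 − 65.518374 = 84.481626.
Round 1 (the distributor proposes): the studio can get 84.481626 next round, worth 0.66 × 84.481626 = 55.75787316 now; the distributor offers that and keeps 94.24212684.

55.76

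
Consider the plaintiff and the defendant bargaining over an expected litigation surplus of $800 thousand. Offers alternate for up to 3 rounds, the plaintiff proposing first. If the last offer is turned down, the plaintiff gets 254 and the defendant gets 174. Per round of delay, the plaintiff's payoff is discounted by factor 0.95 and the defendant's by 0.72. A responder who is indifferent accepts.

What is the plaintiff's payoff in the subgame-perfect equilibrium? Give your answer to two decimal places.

Round 3 (the plaintiff proposes): the defendant gets 174 if talks fail, so the plaintiff offers 174 and keeps 626.
Round 2 (the defendant proposes): the plaintiff can get 626 next round, worth 0.95 × 626 = 594.7 now. The defendant offers 594.7 and keeps 800 − 594.7 = 205.3.
Round 1 (the plaintiff proposes): the defendant can get 205.3 next round, worth 0.72 × 205.3 = 147.816 now. The plaintiff offers 147.816 and keeps 800 − 147.816 = 652.184.

652.18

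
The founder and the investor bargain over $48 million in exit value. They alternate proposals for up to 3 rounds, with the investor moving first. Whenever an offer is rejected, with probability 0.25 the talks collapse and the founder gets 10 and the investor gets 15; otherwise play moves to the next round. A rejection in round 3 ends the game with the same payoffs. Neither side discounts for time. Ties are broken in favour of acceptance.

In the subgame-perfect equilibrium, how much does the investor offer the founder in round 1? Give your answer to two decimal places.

Round 3 (the investor proposes): the founder gets 10 if talks fail, so the investor offers 10 and keeps 38.
Round 2 (the founder proposes): rejecting gives the investor an expected 0.75 × 38 + 0.25 × 15 = 32.25. The founder offers 32.25 and keeps 48 − 32.25 = 15.75.
Round 1 (the investor proposes): rejecting gives the founder an expected 0.75 × 15.75 + 0.25 × 10 = 14.3125; the investor offers that and keeps 33.6875.

14.31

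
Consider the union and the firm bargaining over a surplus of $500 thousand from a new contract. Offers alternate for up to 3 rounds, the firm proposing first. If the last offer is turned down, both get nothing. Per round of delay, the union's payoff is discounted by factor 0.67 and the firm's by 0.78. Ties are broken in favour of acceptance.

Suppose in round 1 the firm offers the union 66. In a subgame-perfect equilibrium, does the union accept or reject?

Work out the union's continuation value if the offer is rejected.
Round 3 (the firm proposes): rejection yields 0 for the union; the firm offers 0 and keeps 500.
Round 2 (the union proposes): the firm can get 500 next round, worth 0.78 × 500 = 390 now; the union offers that and keeps 110.
So by rejecting in round 1, the union gets 110 next round, worth 0.67 × 110 = 73.7 now.
Offer 66 < 73.7, so the union rejects.

Reject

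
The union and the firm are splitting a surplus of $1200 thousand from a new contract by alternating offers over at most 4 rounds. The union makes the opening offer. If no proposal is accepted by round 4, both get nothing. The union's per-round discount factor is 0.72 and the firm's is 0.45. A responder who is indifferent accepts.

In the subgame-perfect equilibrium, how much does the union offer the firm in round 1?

Round 4 (the firm proposes): rejection yields 0 for the union; the firm offers 0 and keeps 1200.
Round 3 (the union proposes): the firm can get 1200 next round, worth 0.45 × 1200 = 540 now. The union offers 540 and keeps 1200 − 540 = 660.
Round 2 (the firm proposes): the union can get 660 next round, worth 0.72 × 660 = 475.2 now. The firm offers 475.2 and keeps 1200 − 475.2 = 724.8.
Round 1 (the union proposes): the firm can get 724.8 next round, worth 0.45 × 724.8 = 326.16 now, so the union offers 326.16, keeping 873.84.

326.16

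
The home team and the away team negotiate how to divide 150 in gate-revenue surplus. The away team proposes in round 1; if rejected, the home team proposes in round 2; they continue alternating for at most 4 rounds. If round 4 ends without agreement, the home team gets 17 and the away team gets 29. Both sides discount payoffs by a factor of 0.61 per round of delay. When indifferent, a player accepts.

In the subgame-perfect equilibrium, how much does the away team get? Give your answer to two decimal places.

Round 4 (the home team proposes): the away team gets 29 if talks fail, so the home team offers 29 and keeps 121.
Round 3 (the away team proposes): the home team can get 121 next round, worth 0.61 × 121 = 73.81 now; the away team offers that and keeps 76.19.
Round 2 (the home team proposes): the away team can get 76.19 next round, worth 0.61 × 76.19 = 46.4759 now, so the home team offers 46.4759, keeping 103.5241.
Round 1 (the away team proposes): the home team can get 103.5241 next round, worth 0.61 × 103.5241 = 63.149701 now; the away team offers that and keeps 86.850299.

86.85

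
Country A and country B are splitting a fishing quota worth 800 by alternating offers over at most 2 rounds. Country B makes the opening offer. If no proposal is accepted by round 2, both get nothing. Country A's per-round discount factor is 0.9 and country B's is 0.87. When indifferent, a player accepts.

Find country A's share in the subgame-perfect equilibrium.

720

Round 2 (country A proposes): country B will accept anything ≥ 0, so country A offers 0 and keeps 800.
Round 1 (country B proposes): country A can get 800 next round, worth 0.9 × 800 = 720 now, so country B offers 720, keeping 80.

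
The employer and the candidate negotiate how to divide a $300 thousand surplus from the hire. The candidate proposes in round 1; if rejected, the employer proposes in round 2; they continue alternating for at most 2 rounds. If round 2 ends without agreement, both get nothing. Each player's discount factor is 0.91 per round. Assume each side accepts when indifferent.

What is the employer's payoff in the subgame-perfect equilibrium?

By backward induction:
Round 2 (the employer proposes): rejection yields 0 for the candidate; the employer offers 0 and keeps 300.
Round 1 (the candidate proposes): the employer can get 300 next round, worth 0.91 × 300 = 273 now. The candidate offers 273 and keeps 300 − 273 = 27.

273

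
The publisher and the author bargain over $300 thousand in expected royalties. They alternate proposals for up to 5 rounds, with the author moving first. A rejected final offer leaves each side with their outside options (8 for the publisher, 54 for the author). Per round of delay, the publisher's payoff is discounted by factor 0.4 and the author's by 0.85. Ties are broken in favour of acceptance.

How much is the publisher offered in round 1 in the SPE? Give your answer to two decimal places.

Solve by backward induction from round 5.
Round 5 (the author proposes): the publisher gets 8 if talks fail, so the author offers 8 and keeps 292.
Round 4 (the publisher proposes): the author can get 292 next round, worth 0.85 × 292 = 248.2 now; the publisher offers that and keeps 51.8.
Round 3 (the author proposes): the publisher can get 51.8 next round, worth 0.4 × 51.8 = 20.72 now; the author offers that and keeps 279.28.
Round 2 (the publisher proposes): the author can get 279.28 next round, worth 0.85 × 279.28 = 237.388 now. The publisher offers 237.388 and keeps 300 − 237.388 = 62.612.
Round 1 (the author proposes): the publisher can get 62.612 next round, worth 0.4 × 62.612 = 25.0448 now; the author offers that and keeps 274.9552.

25.04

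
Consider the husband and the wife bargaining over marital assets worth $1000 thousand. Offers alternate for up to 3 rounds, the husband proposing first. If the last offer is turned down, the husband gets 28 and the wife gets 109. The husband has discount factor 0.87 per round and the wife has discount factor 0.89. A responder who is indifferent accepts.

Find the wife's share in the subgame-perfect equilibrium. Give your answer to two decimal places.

200.10

Round 3 (the husband proposes): the wife gets 109 if talks fail, so the husband offers 109 and keeps 891.
Round 2 (the wife proposes): the husband can get 891 next round, worth 0.87 × 891 = 775.17 now, so the wife offers 775.17, keeping 224.83.
Round 1 (the husband proposes): the wife can get 224.83 next round, worth 0.89 × 224.83 = 200.0987 now. The husband offers 200.0987 and keeps 1000 − 200.0987 = 799.9013.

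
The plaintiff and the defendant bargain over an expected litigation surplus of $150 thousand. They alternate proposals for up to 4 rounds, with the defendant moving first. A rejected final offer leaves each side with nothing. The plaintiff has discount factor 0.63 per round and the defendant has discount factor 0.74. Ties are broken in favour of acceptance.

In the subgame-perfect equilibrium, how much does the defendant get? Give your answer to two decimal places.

81.37

Round 4 (the plaintiff proposes): rejection yields 0 for the defendant; the plaintiff offers 0 and keeps 150.
Round 3 (the defendant proposes): the plaintiff can get 150 next round, worth 0.63 × 150 = 94.5 now. The defendant offers 94.5 and keeps 150 − 94.5 = 55.5.
Round 2 (the plaintiff proposes): the defendant can get 55.5 next round, worth 0.74 × 55.5 = 41.07 now. The plaintiff offers 41.07 and keeps 150 − 41.07 = 108.93.
Round 1 (the defendant proposes): the plaintiff can get 108.93 next round, worth 0.63 × 108.93 = 68.6259 now. The defendant offers 68.6259 and keeps 150 − 68.6259 = 81.3741.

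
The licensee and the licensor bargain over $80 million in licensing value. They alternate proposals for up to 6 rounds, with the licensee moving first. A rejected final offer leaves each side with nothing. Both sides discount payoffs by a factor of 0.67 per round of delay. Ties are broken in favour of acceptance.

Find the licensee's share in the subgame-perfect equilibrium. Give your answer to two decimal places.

Solve by backward induction from round 6.
Round 6 (the licensor proposes): rejection yields 0 for the licensee; the licensor offers 0 and keeps 80.
Round 5 (the licensee proposes): the licensor can get 80 next round, worth 0.67 × 80 = 53.6 now, so the licensee offers 53.6, keeping 26.4.
Round 4 (the licensor proposes): the licensee can get 26.4 next round, worth 0.67 × 26.4 = 17.688 now. The licensor offers 17.688 and keeps 80 − 17.688 = 62.312.
Round 3 (the licensee proposes): the licensor can get 62.312 next round, worth 0.67 × 62.312 = 41.74904 now. The licensee offers 41.74904 and keeps 80 − 41.74904 = 38.25096.
Round 2 (the licensor proposes): the licensee can get 38.25096 next round, worth 0.67 × 38.25096 = 25.6281432 now; the licensor offers that and keeps 54.3718568.
Round 1 (the licensee proposes): the licensor can get 54.3718568 next round, worth 0.67 × 54.3718568 = 36.429144056 now. The licensee offers 36.429144056 and keeps 80 − 36.429144056 = 43.570855944.

43.57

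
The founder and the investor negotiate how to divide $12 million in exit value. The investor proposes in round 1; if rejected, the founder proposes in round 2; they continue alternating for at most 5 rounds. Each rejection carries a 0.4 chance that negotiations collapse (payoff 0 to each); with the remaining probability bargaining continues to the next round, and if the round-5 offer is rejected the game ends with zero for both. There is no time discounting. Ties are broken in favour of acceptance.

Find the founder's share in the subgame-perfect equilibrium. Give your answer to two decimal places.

Round 5 (the investor proposes): the founder will accept anything ≥ 0, so the investor offers 0 and keeps 12.
Round 4 (the founder proposes): rejecting gives the investor an expected 0.6 × 12 = 7.2. The founder offers 7.2 and keeps 12 − 7.2 = 4.8.
Round 3 (the investor proposes): rejecting gives the founder an expected 0.6 × 4.8 = 2.88, so the investor offers 2.88, keeping 9.12.
Round 2 (the founder proposes): rejecting gives the investor an expected 0.6 × 9.12 = 5.472. The founder offers 5.472 and keeps 12 − 5.472 = 6.528.
Round 1 (the investor proposes): rejecting gives the founder an expected 0.6 × 6.528 = 3.9168. The investor offers 3.9168 and keeps 12 − 3.9168 = 8.0832.

3.92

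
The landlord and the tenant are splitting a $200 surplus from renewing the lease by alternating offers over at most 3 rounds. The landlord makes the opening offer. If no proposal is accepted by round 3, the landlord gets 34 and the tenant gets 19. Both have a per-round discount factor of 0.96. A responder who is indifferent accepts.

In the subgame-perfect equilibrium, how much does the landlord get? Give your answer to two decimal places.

174.81

Work backward from the last round.
Round 3 (the landlord proposes): the tenant gets 19 if talks fail, so the landlord offers 19 and keeps 181.
Round 2 (the tenant proposes): the landlord can get 181 next round, worth 0.96 × 181 = 173.76 now. The tenant offers 173.76 and keeps 200 − 173.76 = 26.24.
Round 1 (the landlord proposes): the tenant can get 26.24 next round, worth 0.96 × 26.24 = 25.1904 now; the landlord offers that and keeps 174.8096.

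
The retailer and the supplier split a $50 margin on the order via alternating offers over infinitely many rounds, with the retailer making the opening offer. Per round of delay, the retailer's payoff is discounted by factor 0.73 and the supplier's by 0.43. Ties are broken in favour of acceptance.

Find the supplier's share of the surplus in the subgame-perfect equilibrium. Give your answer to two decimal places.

Let x be the retailer's share when the retailer proposes and y be the supplier's share when the supplier proposes.
The supplier accepts iff offered ≥ 0.43·y, so x = 50 − 0.43y. Symmetrically y = 50 − 0.73x.
Substituting: x = 50 − 0.43(50 − 0.73x), giving x(1 − 0.73·0.43) = 50(1 − 0.43).
So x = 50 × 0.57 / 0.6861 ≈ 41.5391, and the supplier receives 50 − x ≈ 8.4609.

8.46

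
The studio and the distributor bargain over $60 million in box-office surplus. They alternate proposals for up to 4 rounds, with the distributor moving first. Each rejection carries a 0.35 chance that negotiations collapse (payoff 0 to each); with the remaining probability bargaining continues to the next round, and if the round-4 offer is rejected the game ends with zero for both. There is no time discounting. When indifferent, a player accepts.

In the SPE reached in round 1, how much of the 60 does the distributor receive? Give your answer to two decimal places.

By backward induction:
Round 4 (the studio proposes): the distributor will accept anything ≥ 0, so the studio offers 0 and keeps 60.
Round 3 (the distributor proposes): rejecting gives the studio an expected 0.65 × 60 = 39. The distributor offers 39 and keeps 60 − 39 = 21.
Round 2 (the studio proposes): rejecting gives the distributor an expected 0.65 × 21 = 13.65, so the studio offers 13.65, keeping 46.35.
Round 1 (the distributor proposes): rejecting gives the studio an expected 0.65 × 46.35 = 30.1275, so the distributor offers 30.1275, keeping 29.8725.

29.87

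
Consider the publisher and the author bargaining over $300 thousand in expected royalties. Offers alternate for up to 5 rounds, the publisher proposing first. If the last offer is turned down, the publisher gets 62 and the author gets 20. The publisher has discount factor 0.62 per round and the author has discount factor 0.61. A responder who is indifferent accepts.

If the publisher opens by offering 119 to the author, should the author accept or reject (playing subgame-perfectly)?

Work out the author's continuation value if the offer is rejected.
Round 5 (the publisher proposes): the author gets 20 if talks fail, so the publisher offers 20 and keeps 280.
Round 4 (the author proposes): the publisher can get 280 next round, worth 0.62 × 280 = 173.6 now; the author offers that and keeps 126.4.
Round 3 (the publisher proposes): the author can get 126.4 next round, worth 0.61 × 126.4 = 77.104 now, so the publisher offers 77.104, keeping 222.896.
Round 2 (the author proposes): the publisher can get 222.896 next round, worth 0.62 × 222.896 = 138.19552 now; the author offers that and keeps 161.80448.
So by rejecting in round 1, the author gets 161.80448 next round, worth 0.61 × 161.80448 = 98.7007328 now.
Offer 119 ≥ 98.7007328, so the author accepts.

Accept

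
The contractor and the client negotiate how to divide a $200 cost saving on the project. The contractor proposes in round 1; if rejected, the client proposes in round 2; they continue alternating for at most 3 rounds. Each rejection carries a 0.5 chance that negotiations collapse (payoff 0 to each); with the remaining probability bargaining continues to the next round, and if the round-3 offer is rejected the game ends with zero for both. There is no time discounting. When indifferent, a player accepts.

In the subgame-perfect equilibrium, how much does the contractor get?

Round 3 (the contractor proposes): the client will accept anything ≥ 0, so the contractor offers 0 and keeps 200.
Round 2 (the client proposes): rejecting gives the contractor an expected 0.5 × 200 = 100; the client offers that and keeps 100.
Round 1 (the contractor proposes): rejecting gives the client an expected 0.5 × 100 = 50. The contractor offers 50 and keeps 200 − 50 = 150.

150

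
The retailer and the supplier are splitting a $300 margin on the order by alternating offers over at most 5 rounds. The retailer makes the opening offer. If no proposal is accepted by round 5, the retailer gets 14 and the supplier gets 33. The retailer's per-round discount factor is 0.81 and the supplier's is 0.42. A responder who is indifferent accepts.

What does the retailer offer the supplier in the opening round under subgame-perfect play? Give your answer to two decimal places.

35.90

Solve by backward induction from round 5.
Round 5 (the retailer proposes): the supplier gets 33 if talks fail, so the retailer offers 33 and keeps 267.
Round 4 (the supplier proposes): the retailer can get 267 next round, worth 0.81 × 267 = 216.27 now, so the supplier offers 216.27, keeping 83.73.
Round 3 (the retailer proposes): the supplier can get 83.73 next round, worth 0.42 × 83.73 = 35.1666 now; the retailer offers that and keeps 264.8334.
Round 2 (the supplier proposes): the retailer can get 264.8334 next round, worth 0.81 × 264.8334 = 214.515054 now. The supplier offers 214.515054 and keeps 300 − 214.515054 = 85.484946.
Round 1 (the retailer proposes): the supplier can get 85.484946 next round, worth 0.42 × 85.484946 = 35.90367732 now, so the retailer offers 35.90367732, keeping 264.09632268.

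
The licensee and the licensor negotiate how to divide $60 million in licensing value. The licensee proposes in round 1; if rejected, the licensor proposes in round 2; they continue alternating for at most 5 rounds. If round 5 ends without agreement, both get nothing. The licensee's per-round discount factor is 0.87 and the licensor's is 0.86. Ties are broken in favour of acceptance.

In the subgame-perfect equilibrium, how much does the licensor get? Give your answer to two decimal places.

Round 5 (the licensee proposes): the licensor will accept anything ≥ 0, so the licensee offers 0 and keeps 60.
Round 4 (the licensor proposes): the licensee can get 60 next round, worth 0.87 × 60 = 52.2 now. The licensor offers 52.2 and keeps 60 − 52.2 = 7.8.
Round 3 (the licensee proposes): the licensor can get 7.8 next round, worth 0.86 × 7.8 = 6.708 now, so the licensee offers 6.708, keeping 53.292.
Round 2 (the licensor proposes): the licensee can get 53.292 next round, worth 0.87 × 53.292 = 46.36404 now; the licensor offers that and keeps 13.63596.
Round 1 (the licensee proposes): the licensor can get 13.63596 next round, worth 0.86 × 13.63596 = 11.7269256 now, so the licensee offers 11.7269256, keeping 48.2730744.

11.73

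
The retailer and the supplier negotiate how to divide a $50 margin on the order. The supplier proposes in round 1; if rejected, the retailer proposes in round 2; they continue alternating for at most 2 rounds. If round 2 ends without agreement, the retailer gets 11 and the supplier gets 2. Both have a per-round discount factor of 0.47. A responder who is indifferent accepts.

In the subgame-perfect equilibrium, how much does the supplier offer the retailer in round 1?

Round 2 (the retailer proposes): the supplier gets 2 if talks fail, so the retailer offers 2 and keeps 48.
Round 1 (the supplier proposes): the retailer can get 48 next round, worth 0.47 × 48 = 22.56 now. The supplier offers 22.56 and keeps 50 − 22.56 = 27.44.

22.56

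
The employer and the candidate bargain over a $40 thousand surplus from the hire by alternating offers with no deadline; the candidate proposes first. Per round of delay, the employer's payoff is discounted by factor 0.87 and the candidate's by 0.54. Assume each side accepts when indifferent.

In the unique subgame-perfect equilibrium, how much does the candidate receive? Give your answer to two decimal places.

Let x be the candidate's share when the candidate proposes and y be the employer's share when the employer proposes.
The employer accepts iff offered ≥ 0.87·y, so x = 40 − 0.87y. Symmetrically y = 40 − 0.54x.
Substituting: x = 40 − 0.87(40 − 0.54x), giving x(1 − 0.54·0.87) = 40(1 − 0.87).
So x = 40 × 0.13 / 0.5302 ≈ 9.8076, and the employer receives 40 − x ≈ 30.1924.

9.81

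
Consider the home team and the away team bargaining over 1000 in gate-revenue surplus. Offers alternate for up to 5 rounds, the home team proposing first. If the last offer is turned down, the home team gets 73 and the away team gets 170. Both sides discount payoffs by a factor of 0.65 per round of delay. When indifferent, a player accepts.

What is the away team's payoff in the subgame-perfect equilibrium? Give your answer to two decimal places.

Work backward from the last round.
Round 5 (the home team proposes): the away team gets 170 if talks fail, so the home team offers 170 and keeps 830.
Round 4 (the away team proposes): the home team can get 830 next round, worth 0.65 × 830 = 539.5 now. The away team offers 539.5 and keeps 1000 − 539.5 = 460.5.
Round 3 (the home team proposes): the away team can get 460.5 next round, worth 0.65 × 460.5 = 299.325 now. The home team offers 299.325 and keeps 1000 − 299.325 = 700.675.
Round 2 (the away team proposes): the home team can get 700.675 next round, worth 0.65 × 700.675 = 455.43875 now. The away team offers 455.43875 and keeps 1000 − 455.43875 = 544.56125.
Round 1 (the home team proposes): the away team can get 544.56125 next round, worth 0.65 × 544.56125 = 353.9648125 now; the home team offers that and keeps 646.0351875.

353.96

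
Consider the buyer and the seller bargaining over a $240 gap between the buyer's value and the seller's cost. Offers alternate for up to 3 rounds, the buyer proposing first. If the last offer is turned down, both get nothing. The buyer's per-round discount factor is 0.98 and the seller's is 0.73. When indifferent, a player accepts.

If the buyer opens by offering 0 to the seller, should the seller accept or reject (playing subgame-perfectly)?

Reject

Round 3 (the buyer proposes): rejection yields 0 for the seller; the buyer offers 0 and keeps 240.
Round 2 (the seller proposes): the buyer can get 240 next round, worth 0.98 × 240 = 235.2 now, so the seller offers 235.2, keeping 4.8.
So by rejecting in round 1, the seller gets 4.8 next round, worth 0.73 × 4.8 = 3.504 now.
Offer 0 < 3.504, so the seller rejects.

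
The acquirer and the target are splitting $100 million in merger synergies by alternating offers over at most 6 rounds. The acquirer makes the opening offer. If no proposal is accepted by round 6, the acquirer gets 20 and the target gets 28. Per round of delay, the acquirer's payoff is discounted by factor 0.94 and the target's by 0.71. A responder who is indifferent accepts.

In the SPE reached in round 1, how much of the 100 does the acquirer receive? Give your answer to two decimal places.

67.60

Round 6 (the target proposes): the acquirer gets 20 if talks fail, so the target offers 20 and keeps 80.
Round 5 (the acquirer proposes): the target can get 80 next round, worth 0.71 × 80 = 56.8 now. The acquirer offers 56.8 and keeps 100 − 56.8 = 43.2.
Round 4 (the target proposes): the acquirer can get 43.2 next round, worth 0.94 × 43.2 = 40.608 now. The target offers 40.608 and keeps 100 − 40.608 = 59.392.
Round 3 (the acquirer proposes): the target can get 59.392 next round, worth 0.71 × 59.392 = 42.16832 now. The acquirer offers 42.16832 and keeps 100 − 42.16832 = 57.83168.
Round 2 (the target proposes): the acquirer can get 57.83168 next round, worth 0.94 × 57.83168 = 54.3617792 now, so the target offers 54.3617792, keeping 45.6382208.
Round 1 (the acquirer proposes): the target can get 45.6382208 next round, worth 0.71 × 45.6382208 = 32.403136768 now. The acquirer offers 32.403136768 and keeps 100 − 32.403136768 = 67.596863232.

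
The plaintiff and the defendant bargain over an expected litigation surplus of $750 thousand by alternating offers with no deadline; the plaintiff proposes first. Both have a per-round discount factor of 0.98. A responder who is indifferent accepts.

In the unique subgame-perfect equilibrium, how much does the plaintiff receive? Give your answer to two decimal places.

Let x be the plaintiff's share when the plaintiff proposes and y be the defendant's share when the defendant proposes.
The defendant accepts iff offered ≥ 0.98·y, so x = 750 − 0.98y. Symmetrically y = 750 − 0.98x.
Substituting: x = 750 − 0.98(750 − 0.98x), giving x(1 − 0.98·0.98) = 750(1 − 0.98).
So x = 750 × 0.02 / 0.0396 ≈ 378.7879, and the defendant receives 750 − x ≈ 371.2121.

378.79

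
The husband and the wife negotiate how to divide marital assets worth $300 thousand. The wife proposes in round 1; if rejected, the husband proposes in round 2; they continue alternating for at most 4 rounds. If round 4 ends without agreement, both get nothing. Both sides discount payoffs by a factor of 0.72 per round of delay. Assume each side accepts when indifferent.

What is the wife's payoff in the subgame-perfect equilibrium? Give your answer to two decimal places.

Round 4 (the husband proposes): the wife will accept anything ≥ 0, so the husband offers 0 and keeps 300.
Round 3 (the wife proposes): the husband can get 300 next round, worth 0.72 × 300 = 216 now. The wife offers 216 and keeps 300 − 216 = 84.
Round 2 (the husband proposes): the wife can get 84 next round, worth 0.72 × 84 = 60.48 now. The husband offers 60.48 and keeps 300 − 60.48 = 239.52.
Round 1 (the wife proposes): the husband can get 239.52 next round, worth 0.72 × 239.52 = 172.4544 now, so the wife offers 172.4544, keeping 127.5456.

127.55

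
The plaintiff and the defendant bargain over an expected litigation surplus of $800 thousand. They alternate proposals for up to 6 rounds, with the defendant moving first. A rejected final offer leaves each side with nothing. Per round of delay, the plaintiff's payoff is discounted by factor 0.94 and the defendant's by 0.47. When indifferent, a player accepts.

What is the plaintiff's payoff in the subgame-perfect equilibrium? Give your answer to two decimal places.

721.42

Round 6 (the plaintiff proposes): the defendant will accept anything ≥ 0, so the plaintiff offers 0 and keeps 800.
Round 5 (the defendant proposes): the plaintiff can get 800 next round, worth 0.94 × 800 = 752 now; the defendant offers that and keeps 48.
Round 4 (the plaintiff proposes): the defendant can get 48 next round, worth 0.47 × 48 = 22.56 now; the plaintiff offers that and keeps 777.44.
Round 3 (the defendant proposes): the plaintiff can get 777.44 next round, worth 0.94 × 777.44 = 730.7936 now; the defendant offers that and keeps 69.2064.
Round 2 (the plaintiff proposes): the defendant can get 69.2064 next round, worth 0.47 × 69.2064 = 32.527008 now; the plaintiff offers that and keeps 767.472992.
Round 1 (the defendant proposes): the plaintiff can get 767.472992 next round, worth 0.94 × 767.472992 = 721.42461248 now. The defendant offers 721.42461248 and keeps 800 − 721.42461248 = 78.57538752.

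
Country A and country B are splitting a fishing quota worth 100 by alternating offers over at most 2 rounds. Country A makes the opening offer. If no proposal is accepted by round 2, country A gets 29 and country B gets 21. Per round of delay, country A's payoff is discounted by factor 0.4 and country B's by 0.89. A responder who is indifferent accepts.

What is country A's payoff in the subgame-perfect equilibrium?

36.81

Round 2 (country B proposes): country A gets 29 if talks fail, so country B offers 29 and keeps 71.
Round 1 (country A proposes): country B can get 71 next round, worth 0.89 × 71 = 63.19 now; country A offers that and keeps 36.81.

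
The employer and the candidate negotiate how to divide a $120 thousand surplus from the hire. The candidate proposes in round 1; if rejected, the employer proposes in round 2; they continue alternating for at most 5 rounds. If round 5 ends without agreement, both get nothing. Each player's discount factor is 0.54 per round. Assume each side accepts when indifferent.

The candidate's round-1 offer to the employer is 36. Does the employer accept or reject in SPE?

Reject

Round 5 (the candidate proposes): the employer will accept anything ≥ 0, so the candidate offers 0 and keeps 120.
Round 4 (the employer proposes): the candidate can get 120 next round, worth 0.54 × 120 = 64.8 now. The employer offers 64.8 and keeps 120 − 64.8 = 55.2.
Round 3 (the candidate proposes): the employer can get 55.2 next round, worth 0.54 × 55.2 = 29.808 now. The candidate offers 29.808 and keeps 120 − 29.808 = 90.192.
Round 2 (the employer proposes): the candidate can get 90.192 next round, worth 0.54 × 90.192 = 48.70368 now. The employer offers 48.70368 and keeps 120 − 48.70368 = 71.29632.
So by rejecting in round 1, the employer gets 71.29632 next round, worth 0.54 × 71.29632 = 38.5000128 now.
Offer 36 < 38.5000128, so the employer rejects.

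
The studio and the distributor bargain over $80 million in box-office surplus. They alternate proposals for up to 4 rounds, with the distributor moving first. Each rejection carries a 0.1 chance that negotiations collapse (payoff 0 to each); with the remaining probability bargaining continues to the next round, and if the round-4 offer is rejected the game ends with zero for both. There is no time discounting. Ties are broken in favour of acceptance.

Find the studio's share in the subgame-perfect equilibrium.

By backward induction:
Round 4 (the studio proposes): the distributor will accept anything ≥ 0, so the studio offers 0 and keeps 80.
Round 3 (the distributor proposes): rejecting gives the studio an expected 0.9 × 80 = 72. The distributor offers 72 and keeps 80 − 72 = 8.
Round 2 (the studio proposes): rejecting gives the distributor an expected 0.9 × 8 = 7.2; the studio offers that and keeps 72.8.
Round 1 (the distributor proposes): rejecting gives the studio an expected 0.9 × 72.8 = 65.52; the distributor offers that and keeps 14.48.

65.52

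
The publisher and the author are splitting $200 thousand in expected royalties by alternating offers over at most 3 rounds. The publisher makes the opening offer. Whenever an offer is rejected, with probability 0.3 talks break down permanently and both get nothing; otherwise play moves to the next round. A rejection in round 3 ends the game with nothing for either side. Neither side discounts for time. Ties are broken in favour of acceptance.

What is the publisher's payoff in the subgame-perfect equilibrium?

Round 3 (the publisher proposes): rejection yields 0 for the author; the publisher offers 0 and keeps 200.
Round 2 (the author proposes): rejecting gives the publisher an expected 0.7 × 200 = 140. The author offers 140 and keeps 200 − 140 = 60.
Round 1 (the publisher proposes): rejecting gives the author an expected 0.7 × 60 = 42, so the publisher offers 42, keeping 158.

158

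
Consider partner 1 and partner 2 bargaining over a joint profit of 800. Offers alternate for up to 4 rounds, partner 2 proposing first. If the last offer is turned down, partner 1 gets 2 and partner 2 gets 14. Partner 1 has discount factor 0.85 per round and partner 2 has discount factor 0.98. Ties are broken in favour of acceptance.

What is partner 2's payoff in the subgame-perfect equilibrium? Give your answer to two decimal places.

Solve by backward induction from round 4.
Round 4 (partner 1 proposes): partner 2 gets 14 if talks fail, so partner 1 offers 14 and keeps 786.
Round 3 (partner 2 proposes): partner 1 can get 786 next round, worth 0.85 × 786 = 668.1 now, so partner 2 offers 668.1, keeping 131.9.
Round 2 (partner 1 proposes): partner 2 can get 131.9 next round, worth 0.98 × 131.9 = 129.262 now. Partner 1 offers 129.262 and keeps 800 − 129.262 = 670.738.
Round 1 (partner 2 proposes): partner 1 can get 670.738 next round, worth 0.85 × 670.738 = 570.1273 now; partner 2 offers that and keeps 229.8727.

229.87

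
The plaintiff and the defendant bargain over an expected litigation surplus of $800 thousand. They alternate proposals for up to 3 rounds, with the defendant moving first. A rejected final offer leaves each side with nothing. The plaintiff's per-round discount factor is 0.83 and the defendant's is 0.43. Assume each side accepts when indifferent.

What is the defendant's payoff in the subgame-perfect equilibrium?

421.52

Round 3 (the defendant proposes): rejection yields 0 for the plaintiff; the defendant offers 0 and keeps 800.
Round 2 (the plaintiff proposes): the defendant can get 800 next round, worth 0.43 × 800 = 344 now. The plaintiff offers 344 and keeps 800 − 344 = 456.
Round 1 (the defendant proposes): the plaintiff can get 456 next round, worth 0.83 × 456 = 378.48 now. The defendant offers 378.48 and keeps 800 − 378.48 = 421.52.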